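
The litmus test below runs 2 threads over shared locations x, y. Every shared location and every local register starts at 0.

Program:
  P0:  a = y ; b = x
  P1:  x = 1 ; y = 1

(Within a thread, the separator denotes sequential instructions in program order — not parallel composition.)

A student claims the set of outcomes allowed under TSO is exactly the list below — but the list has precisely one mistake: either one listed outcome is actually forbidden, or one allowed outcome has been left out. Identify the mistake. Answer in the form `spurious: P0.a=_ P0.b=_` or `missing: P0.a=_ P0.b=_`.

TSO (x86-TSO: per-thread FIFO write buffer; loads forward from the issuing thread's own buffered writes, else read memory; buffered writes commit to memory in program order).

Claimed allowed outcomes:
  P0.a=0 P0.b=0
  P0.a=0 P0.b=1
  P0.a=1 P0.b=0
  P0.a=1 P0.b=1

spurious: P0.a=1 P0.b=0

outcome vector order: (P0.a,P0.b)
TSO: 3 outcomes — {00; 01; 11}
claimed∖TSO = {10}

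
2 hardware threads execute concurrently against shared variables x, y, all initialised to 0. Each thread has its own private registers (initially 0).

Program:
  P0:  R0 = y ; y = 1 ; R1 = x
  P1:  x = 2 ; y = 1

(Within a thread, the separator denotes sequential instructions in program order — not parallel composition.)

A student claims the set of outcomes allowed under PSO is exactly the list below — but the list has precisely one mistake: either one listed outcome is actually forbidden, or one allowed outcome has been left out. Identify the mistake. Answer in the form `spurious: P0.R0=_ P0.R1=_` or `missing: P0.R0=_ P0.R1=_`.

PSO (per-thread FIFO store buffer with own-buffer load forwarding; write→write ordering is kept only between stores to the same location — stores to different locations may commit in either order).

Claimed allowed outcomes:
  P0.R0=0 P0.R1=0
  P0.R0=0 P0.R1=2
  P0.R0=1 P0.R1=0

outcome vector order: (P0.R0,P0.R1)
PSO: 4 outcomes — {(0,0), (0,2), (1,0), (1,2)}
PSO∖claimed = {(1,2)}

missing: P0.R0=1 P0.R1=2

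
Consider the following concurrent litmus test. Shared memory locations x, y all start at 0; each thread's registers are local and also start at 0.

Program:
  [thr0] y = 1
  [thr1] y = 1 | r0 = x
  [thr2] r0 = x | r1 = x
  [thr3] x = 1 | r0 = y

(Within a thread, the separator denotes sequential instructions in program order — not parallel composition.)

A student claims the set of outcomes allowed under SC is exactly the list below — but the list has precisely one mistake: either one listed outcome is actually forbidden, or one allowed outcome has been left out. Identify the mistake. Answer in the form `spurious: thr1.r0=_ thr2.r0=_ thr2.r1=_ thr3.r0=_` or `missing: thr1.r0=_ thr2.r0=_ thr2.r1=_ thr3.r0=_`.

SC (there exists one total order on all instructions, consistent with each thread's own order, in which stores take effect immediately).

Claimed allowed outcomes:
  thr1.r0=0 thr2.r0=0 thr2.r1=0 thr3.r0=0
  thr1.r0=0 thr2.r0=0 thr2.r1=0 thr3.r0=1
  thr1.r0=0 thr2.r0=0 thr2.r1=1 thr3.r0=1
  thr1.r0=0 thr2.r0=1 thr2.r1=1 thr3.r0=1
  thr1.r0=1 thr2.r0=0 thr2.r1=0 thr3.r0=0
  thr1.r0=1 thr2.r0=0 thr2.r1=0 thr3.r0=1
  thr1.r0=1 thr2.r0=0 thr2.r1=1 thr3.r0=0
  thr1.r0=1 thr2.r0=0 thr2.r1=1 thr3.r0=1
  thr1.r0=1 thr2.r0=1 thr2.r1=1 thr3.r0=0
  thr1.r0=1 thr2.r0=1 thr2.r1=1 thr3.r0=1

spurious: thr1.r0=0 thr2.r0=0 thr2.r1=0 thr3.r0=0

outcome vector order: (thr1.r0,thr2.r0,thr2.r1,thr3.r0)
SC (9): 0/0/0/1; 0/0/1/1; 0/1/1/1; 1/0/0/0; 1/0/0/1; 1/0/1/0; 1/0/1/1; 1/1/1/0; 1/1/1/1
claimed∖SC = {0/0/0/0}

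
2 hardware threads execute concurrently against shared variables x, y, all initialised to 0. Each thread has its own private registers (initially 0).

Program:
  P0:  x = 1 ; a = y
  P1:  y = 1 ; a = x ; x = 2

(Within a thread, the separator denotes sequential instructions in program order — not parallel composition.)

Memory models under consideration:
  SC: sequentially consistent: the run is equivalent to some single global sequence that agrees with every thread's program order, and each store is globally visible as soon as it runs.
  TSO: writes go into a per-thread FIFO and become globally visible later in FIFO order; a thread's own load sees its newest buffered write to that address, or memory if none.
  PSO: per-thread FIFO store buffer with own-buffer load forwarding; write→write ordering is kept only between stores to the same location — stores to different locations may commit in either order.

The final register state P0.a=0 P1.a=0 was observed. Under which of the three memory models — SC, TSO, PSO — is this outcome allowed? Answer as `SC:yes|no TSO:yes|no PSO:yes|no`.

SC:no TSO:yes PSO:yes

outcome vector order: (P0.a,P1.a)
SC: 3 outcomes — {01, 10, 11}
TSO: 4 outcomes — {00, 01, 10, 11}
PSO: 4 outcomes — {00, 01, 10, 11}
target 00 ∈ {TSO,PSO}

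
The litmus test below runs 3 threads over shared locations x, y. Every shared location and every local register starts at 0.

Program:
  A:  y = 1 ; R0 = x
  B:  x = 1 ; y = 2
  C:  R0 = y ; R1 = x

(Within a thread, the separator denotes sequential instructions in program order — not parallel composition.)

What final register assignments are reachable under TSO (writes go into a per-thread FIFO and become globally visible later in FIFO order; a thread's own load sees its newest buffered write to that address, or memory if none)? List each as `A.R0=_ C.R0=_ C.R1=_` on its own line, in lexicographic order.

outcome vector order: (A.R0,C.R0,C.R1)
|TSO outcomes| = 10

A.R0=0 C.R0=0 C.R1=0
A.R0=0 C.R0=0 C.R1=1
A.R0=0 C.R0=1 C.R1=0
A.R0=0 C.R0=1 C.R1=1
A.R0=0 C.R0=2 C.R1=1
A.R0=1 C.R0=0 C.R1=0
A.R0=1 C.R0=0 C.R1=1
A.R0=1 C.R0=1 C.R1=0
A.R0=1 C.R0=1 C.R1=1
A.R0=1 C.R0=2 C.R1=1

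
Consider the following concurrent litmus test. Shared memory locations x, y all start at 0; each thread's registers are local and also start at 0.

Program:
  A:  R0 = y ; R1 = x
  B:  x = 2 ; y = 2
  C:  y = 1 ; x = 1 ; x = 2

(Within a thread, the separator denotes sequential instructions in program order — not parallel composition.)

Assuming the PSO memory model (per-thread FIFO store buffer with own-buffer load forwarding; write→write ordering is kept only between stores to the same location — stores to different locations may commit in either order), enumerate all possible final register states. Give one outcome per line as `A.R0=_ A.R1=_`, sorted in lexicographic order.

outcome vector order: (A.R0,A.R1)
|PSO outcomes| = 9

A.R0=0 A.R1=0
A.R0=0 A.R1=1
A.R0=0 A.R1=2
A.R0=1 A.R1=0
A.R0=1 A.R1=1
A.R0=1 A.R1=2
A.R0=2 A.R1=0
A.R0=2 A.R1=1
A.R0=2 A.R1=2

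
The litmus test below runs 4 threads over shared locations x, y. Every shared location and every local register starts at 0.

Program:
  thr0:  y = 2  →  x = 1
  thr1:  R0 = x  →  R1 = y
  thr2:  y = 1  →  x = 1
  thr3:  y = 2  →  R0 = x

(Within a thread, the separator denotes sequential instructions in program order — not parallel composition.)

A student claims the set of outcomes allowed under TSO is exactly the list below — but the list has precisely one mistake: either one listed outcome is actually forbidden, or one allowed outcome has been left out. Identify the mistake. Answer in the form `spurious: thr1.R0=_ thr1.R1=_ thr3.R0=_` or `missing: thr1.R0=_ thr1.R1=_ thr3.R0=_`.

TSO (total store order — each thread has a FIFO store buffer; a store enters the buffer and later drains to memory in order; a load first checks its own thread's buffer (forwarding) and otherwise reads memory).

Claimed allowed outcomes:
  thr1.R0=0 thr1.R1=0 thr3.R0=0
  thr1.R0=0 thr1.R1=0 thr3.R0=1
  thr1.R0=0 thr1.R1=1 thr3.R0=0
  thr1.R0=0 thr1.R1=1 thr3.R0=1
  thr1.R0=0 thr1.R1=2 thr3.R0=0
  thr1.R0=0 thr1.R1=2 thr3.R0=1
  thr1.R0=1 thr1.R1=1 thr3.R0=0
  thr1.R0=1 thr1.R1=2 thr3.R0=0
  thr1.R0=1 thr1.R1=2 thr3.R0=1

missing: thr1.R0=1 thr1.R1=1 thr3.R0=1

outcome vector order: (thr1.R0,thr1.R1,thr3.R0)
TSO (10): <0 0 0>, <0 0 1>, <0 1 0>, <0 1 1>, <0 2 0>, <0 2 1>, <1 1 0>, <1 1 1>, <1 2 0>, <1 2 1>
TSO∖claimed = {<1 1 1>}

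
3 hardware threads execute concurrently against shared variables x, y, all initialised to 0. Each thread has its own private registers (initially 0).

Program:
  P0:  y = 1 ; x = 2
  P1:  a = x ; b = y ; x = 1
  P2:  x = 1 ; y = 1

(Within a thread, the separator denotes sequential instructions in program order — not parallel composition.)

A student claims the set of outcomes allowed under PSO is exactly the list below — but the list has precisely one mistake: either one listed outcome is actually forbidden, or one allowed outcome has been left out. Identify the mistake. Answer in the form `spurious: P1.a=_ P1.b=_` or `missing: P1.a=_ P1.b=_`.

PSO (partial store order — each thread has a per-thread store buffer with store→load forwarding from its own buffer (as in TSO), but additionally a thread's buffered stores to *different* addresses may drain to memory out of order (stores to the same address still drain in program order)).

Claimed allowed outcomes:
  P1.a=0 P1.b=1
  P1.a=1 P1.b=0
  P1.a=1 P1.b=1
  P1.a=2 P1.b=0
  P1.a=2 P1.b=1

outcome vector order: (P1.a,P1.b)
PSO: 6 outcomes — {(0,0); (0,1); (1,0); (1,1); (2,0); (2,1)}
PSO∖claimed = {(0,0)}

missing: P1.a=0 P1.b=0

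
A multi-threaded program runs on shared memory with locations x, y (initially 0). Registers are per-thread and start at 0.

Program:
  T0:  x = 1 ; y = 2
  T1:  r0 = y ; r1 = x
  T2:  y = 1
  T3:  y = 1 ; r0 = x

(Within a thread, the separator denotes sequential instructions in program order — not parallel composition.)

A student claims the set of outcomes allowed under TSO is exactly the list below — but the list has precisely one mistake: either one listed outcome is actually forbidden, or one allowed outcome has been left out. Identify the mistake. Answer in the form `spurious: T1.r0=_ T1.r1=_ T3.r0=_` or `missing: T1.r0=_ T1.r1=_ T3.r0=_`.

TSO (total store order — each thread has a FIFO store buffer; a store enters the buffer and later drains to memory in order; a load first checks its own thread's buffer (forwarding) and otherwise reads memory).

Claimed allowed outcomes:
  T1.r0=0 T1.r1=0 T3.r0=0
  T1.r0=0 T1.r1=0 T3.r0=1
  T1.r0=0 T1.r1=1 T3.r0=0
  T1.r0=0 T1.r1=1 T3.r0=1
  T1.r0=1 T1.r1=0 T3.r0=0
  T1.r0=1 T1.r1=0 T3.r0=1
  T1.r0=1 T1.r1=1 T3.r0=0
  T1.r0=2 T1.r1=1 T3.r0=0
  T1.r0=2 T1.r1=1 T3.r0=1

outcome vector order: (T1.r0,T1.r1,T3.r0)
TSO: 10 outcomes — {0/0/0 0/0/1 0/1/0 0/1/1 1/0/0 1/0/1 1/1/0 1/1/1 2/1/0 2/1/1}
TSO∖claimed = {1/1/1}

missing: T1.r0=1 T1.r1=1 T3.r0=1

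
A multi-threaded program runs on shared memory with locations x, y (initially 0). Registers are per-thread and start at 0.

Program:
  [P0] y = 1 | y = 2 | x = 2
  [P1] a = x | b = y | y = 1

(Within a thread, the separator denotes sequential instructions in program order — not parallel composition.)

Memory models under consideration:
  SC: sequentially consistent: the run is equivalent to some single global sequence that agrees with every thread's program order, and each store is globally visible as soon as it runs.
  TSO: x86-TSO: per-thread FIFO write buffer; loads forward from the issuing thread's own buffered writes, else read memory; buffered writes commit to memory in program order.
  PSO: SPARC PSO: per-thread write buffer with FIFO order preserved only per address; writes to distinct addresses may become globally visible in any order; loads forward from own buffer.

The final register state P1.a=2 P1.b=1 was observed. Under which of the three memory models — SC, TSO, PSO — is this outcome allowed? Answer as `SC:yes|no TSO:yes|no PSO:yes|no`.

outcome vector order: (P1.a,P1.b)
[SC] allowed = {0/0, 0/1, 0/2, 2/2}
[TSO] allowed = {0/0, 0/1, 0/2, 2/2}
[PSO] allowed = {0/0, 0/1, 0/2, 2/0, 2/1, 2/2}
target 2/1 ∈ {PSO}

SC:no TSO:no PSO:yes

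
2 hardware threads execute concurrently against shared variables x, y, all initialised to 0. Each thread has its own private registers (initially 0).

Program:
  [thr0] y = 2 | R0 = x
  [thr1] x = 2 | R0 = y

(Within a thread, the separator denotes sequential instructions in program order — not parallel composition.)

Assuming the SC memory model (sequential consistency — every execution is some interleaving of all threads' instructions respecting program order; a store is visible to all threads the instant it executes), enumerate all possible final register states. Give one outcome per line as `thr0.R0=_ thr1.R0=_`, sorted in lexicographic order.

thr0.R0=0 thr1.R0=2
thr0.R0=2 thr1.R0=0
thr0.R0=2 thr1.R0=2

outcome vector order: (thr0.R0,thr1.R0)
|SC outcomes| = 3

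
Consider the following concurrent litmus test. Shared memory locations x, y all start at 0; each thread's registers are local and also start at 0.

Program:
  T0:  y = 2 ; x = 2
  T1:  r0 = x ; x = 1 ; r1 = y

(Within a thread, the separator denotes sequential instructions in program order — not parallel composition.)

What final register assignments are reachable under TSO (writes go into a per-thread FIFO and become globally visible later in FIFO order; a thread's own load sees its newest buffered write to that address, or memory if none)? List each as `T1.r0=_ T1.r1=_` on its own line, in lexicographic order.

outcome vector order: (T1.r0,T1.r1)
|TSO outcomes| = 3

T1.r0=0 T1.r1=0
T1.r0=0 T1.r1=2
T1.r0=2 T1.r1=2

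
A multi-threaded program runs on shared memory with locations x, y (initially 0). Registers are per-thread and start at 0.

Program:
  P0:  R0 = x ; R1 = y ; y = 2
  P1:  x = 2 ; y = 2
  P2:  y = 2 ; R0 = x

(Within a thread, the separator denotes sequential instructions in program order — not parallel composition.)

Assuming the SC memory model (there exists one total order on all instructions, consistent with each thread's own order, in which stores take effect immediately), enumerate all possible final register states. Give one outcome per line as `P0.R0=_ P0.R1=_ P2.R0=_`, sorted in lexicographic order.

outcome vector order: (P0.R0,P0.R1,P2.R0)
|SC outcomes| = 7

P0.R0=0 P0.R1=0 P2.R0=0
P0.R0=0 P0.R1=0 P2.R0=2
P0.R0=0 P0.R1=2 P2.R0=0
P0.R0=0 P0.R1=2 P2.R0=2
P0.R0=2 P0.R1=0 P2.R0=2
P0.R0=2 P0.R1=2 P2.R0=0
P0.R0=2 P0.R1=2 P2.R0=2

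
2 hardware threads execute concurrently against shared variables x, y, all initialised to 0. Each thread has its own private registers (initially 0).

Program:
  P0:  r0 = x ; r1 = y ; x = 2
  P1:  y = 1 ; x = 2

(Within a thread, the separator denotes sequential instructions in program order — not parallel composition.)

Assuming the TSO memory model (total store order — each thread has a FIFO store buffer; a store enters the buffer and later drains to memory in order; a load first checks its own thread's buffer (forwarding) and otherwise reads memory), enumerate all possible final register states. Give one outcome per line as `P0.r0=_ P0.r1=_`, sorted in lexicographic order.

P0.r0=0 P0.r1=0
P0.r0=0 P0.r1=1
P0.r0=2 P0.r1=1

outcome vector order: (P0.r0,P0.r1)
|TSO outcomes| = 3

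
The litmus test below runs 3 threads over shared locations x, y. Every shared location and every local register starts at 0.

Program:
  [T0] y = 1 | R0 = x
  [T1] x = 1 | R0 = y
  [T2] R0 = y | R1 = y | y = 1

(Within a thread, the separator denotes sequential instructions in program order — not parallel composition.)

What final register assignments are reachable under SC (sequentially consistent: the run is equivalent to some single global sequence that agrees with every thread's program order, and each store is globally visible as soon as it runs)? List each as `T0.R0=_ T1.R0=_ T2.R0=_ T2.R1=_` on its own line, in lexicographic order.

outcome vector order: (T0.R0,T1.R0,T2.R0,T2.R1)
|SC outcomes| = 9

T0.R0=0 T1.R0=1 T2.R0=0 T2.R1=0
T0.R0=0 T1.R0=1 T2.R0=0 T2.R1=1
T0.R0=0 T1.R0=1 T2.R0=1 T2.R1=1
T0.R0=1 T1.R0=0 T2.R0=0 T2.R1=0
T0.R0=1 T1.R0=0 T2.R0=0 T2.R1=1
T0.R0=1 T1.R0=0 T2.R0=1 T2.R1=1
T0.R0=1 T1.R0=1 T2.R0=0 T2.R1=0
T0.R0=1 T1.R0=1 T2.R0=0 T2.R1=1
T0.R0=1 T1.R0=1 T2.R0=1 T2.R1=1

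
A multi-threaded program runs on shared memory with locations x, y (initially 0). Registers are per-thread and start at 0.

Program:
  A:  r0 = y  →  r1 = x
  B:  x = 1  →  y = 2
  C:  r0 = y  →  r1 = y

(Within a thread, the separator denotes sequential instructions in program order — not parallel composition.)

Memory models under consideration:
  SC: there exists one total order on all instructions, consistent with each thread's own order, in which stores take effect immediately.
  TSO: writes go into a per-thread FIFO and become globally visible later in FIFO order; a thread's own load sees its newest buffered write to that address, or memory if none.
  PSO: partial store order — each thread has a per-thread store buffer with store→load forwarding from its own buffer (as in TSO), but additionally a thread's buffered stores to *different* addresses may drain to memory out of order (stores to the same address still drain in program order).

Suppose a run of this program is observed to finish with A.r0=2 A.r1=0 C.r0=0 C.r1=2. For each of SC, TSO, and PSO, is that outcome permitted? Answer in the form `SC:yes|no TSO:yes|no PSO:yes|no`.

outcome vector order: (A.r0,A.r1,C.r0,C.r1)
SC (9): 0000 0002 0022 0100 0102 0122 2100 2102 2122
TSO (9): 0000 0002 0022 0100 0102 0122 2100 2102 2122
PSO (12): 0000 0002 0022 0100 0102 0122 2000 2002 2022 2100 2102 2122
target 2002 ∈ {PSO}

SC:no TSO:no PSO:yes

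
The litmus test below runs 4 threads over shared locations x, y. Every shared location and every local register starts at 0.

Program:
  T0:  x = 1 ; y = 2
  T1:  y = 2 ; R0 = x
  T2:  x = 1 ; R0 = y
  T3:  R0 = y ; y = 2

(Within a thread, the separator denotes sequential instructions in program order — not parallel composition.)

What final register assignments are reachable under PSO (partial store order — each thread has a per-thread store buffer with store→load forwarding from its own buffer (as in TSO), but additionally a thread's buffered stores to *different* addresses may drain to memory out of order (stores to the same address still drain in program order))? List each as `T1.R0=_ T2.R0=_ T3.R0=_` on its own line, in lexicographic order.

T1.R0=0 T2.R0=0 T3.R0=0
T1.R0=0 T2.R0=0 T3.R0=2
T1.R0=0 T2.R0=2 T3.R0=0
T1.R0=0 T2.R0=2 T3.R0=2
T1.R0=1 T2.R0=0 T3.R0=0
T1.R0=1 T2.R0=0 T3.R0=2
T1.R0=1 T2.R0=2 T3.R0=0
T1.R0=1 T2.R0=2 T3.R0=2

outcome vector order: (T1.R0,T2.R0,T3.R0)
|PSO outcomes| = 8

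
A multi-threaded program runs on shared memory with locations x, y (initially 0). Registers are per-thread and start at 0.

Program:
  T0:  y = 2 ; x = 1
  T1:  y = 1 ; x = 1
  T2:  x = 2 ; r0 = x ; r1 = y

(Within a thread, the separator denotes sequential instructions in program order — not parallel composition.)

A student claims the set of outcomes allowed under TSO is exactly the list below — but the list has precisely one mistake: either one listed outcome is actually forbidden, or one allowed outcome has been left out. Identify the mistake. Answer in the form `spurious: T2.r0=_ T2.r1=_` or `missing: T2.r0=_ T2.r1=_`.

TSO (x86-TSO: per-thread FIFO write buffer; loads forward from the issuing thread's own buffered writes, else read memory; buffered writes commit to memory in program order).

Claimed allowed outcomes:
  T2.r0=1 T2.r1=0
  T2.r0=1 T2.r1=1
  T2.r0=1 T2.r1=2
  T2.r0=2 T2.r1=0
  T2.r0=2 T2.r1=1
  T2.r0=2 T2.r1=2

spurious: T2.r0=1 T2.r1=0

outcome vector order: (T2.r0,T2.r1)
under TSO → 1/1; 1/2; 2/0; 2/1; 2/2
claimed∖TSO = {1/0}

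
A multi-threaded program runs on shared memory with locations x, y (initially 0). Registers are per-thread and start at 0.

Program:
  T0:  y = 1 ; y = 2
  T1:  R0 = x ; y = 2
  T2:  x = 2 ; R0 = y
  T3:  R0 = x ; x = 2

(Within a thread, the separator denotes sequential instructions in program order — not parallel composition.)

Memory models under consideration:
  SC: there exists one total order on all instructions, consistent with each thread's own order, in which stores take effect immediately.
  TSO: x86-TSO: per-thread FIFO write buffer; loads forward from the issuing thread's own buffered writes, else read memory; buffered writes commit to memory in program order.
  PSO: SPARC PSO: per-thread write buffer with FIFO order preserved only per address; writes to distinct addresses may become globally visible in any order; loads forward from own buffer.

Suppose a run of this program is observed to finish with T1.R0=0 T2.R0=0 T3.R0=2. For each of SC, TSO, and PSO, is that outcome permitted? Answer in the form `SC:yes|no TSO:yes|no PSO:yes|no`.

SC:yes TSO:yes PSO:yes

outcome vector order: (T1.R0,T2.R0,T3.R0)
[SC] allowed = {000, 002, 010, 012, 020, 022, 200, 202, 210, 212, 220, 222}
[TSO] allowed = {000, 002, 010, 012, 020, 022, 200, 202, 210, 212, 220, 222}
[PSO] allowed = {000, 002, 010, 012, 020, 022, 200, 202, 210, 212, 220, 222}
target 002 ∈ {SC,TSO,PSO}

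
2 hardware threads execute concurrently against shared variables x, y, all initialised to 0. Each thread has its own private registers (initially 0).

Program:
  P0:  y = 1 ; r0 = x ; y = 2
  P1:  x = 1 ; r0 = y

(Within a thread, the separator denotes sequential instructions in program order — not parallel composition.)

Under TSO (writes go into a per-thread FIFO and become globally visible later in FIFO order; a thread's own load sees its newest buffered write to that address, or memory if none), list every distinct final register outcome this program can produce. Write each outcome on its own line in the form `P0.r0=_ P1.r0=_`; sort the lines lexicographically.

P0.r0=0 P1.r0=0
P0.r0=0 P1.r0=1
P0.r0=0 P1.r0=2
P0.r0=1 P1.r0=0
P0.r0=1 P1.r0=1
P0.r0=1 P1.r0=2

outcome vector order: (P0.r0,P1.r0)
|TSO outcomes| = 6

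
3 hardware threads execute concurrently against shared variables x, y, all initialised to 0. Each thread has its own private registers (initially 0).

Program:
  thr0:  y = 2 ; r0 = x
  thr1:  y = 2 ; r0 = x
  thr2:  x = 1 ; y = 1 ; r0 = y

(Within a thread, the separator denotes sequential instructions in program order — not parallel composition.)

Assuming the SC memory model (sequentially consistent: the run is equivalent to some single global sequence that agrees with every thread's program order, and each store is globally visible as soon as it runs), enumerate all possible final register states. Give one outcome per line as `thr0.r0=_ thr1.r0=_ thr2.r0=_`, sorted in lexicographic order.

outcome vector order: (thr0.r0,thr1.r0,thr2.r0)
|SC outcomes| = 7

thr0.r0=0 thr1.r0=0 thr2.r0=1
thr0.r0=0 thr1.r0=1 thr2.r0=1
thr0.r0=0 thr1.r0=1 thr2.r0=2
thr0.r0=1 thr1.r0=0 thr2.r0=1
thr0.r0=1 thr1.r0=0 thr2.r0=2
thr0.r0=1 thr1.r0=1 thr2.r0=1
thr0.r0=1 thr1.r0=1 thr2.r0=2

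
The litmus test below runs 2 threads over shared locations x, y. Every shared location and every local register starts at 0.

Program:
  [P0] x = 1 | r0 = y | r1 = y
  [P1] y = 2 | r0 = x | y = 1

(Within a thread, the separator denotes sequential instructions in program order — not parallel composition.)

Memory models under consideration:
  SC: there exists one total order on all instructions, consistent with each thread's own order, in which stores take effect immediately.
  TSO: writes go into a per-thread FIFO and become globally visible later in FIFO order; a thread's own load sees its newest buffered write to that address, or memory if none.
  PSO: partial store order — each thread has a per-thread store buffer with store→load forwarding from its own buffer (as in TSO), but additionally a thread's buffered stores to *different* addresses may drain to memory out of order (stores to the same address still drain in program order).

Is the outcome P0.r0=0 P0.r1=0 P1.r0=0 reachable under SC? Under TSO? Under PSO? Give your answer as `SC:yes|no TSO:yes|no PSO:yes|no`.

SC:no TSO:yes PSO:yes

outcome vector order: (P0.r0,P0.r1,P1.r0)
under SC → 0/0/1 0/1/1 0/2/1 1/1/0 1/1/1 2/1/0 2/1/1 2/2/0 2/2/1
under TSO → 0/0/0 0/0/1 0/1/0 0/1/1 0/2/0 0/2/1 1/1/0 1/1/1 2/1/0 2/1/1 2/2/0 2/2/1
under PSO → 0/0/0 0/0/1 0/1/0 0/1/1 0/2/0 0/2/1 1/1/0 1/1/1 2/1/0 2/1/1 2/2/0 2/2/1
target 0/0/0 ∈ {TSO,PSO}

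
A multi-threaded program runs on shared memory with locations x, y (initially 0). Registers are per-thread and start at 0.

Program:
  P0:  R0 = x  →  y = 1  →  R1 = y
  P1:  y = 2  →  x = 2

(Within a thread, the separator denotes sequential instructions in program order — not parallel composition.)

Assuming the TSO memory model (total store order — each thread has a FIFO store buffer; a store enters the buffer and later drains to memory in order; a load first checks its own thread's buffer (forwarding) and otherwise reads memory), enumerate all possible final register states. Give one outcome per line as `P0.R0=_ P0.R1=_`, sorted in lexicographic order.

outcome vector order: (P0.R0,P0.R1)
|TSO outcomes| = 3

P0.R0=0 P0.R1=1
P0.R0=0 P0.R1=2
P0.R0=2 P0.R1=1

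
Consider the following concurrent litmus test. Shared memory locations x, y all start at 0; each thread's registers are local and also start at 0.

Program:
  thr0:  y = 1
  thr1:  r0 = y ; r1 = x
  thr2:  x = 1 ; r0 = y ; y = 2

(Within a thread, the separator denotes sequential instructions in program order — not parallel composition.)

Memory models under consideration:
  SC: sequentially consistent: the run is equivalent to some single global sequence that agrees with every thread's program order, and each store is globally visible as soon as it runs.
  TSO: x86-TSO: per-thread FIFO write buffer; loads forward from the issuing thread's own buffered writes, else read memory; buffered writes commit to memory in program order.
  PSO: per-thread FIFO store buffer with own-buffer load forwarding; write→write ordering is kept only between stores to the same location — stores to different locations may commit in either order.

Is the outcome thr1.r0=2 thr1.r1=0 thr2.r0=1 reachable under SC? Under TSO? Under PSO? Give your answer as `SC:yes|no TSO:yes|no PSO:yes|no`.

SC:no TSO:no PSO:yes

outcome vector order: (thr1.r0,thr1.r1,thr2.r0)
[SC] allowed = {(0,0,0), (0,0,1), (0,1,0), (0,1,1), (1,0,1), (1,1,0), (1,1,1), (2,1,0), (2,1,1)}
[TSO] allowed = {(0,0,0), (0,0,1), (0,1,0), (0,1,1), (1,0,0), (1,0,1), (1,1,0), (1,1,1), (2,1,0), (2,1,1)}
[PSO] allowed = {(0,0,0), (0,0,1), (0,1,0), (0,1,1), (1,0,0), (1,0,1), (1,1,0), (1,1,1), (2,0,0), (2,0,1), (2,1,0), (2,1,1)}
target (2,0,1) ∈ {PSO}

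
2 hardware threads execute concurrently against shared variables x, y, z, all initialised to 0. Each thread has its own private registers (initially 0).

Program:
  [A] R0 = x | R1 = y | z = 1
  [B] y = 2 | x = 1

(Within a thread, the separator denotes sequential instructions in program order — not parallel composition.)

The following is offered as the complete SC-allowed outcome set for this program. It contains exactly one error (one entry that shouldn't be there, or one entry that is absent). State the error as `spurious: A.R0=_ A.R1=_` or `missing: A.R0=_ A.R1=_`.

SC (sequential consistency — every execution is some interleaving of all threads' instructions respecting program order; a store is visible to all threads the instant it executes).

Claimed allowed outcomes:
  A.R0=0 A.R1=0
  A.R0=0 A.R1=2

missing: A.R0=1 A.R1=2

outcome vector order: (A.R0,A.R1)
SC (3): (0,0); (0,2); (1,2)
SC∖claimed = {(1,2)}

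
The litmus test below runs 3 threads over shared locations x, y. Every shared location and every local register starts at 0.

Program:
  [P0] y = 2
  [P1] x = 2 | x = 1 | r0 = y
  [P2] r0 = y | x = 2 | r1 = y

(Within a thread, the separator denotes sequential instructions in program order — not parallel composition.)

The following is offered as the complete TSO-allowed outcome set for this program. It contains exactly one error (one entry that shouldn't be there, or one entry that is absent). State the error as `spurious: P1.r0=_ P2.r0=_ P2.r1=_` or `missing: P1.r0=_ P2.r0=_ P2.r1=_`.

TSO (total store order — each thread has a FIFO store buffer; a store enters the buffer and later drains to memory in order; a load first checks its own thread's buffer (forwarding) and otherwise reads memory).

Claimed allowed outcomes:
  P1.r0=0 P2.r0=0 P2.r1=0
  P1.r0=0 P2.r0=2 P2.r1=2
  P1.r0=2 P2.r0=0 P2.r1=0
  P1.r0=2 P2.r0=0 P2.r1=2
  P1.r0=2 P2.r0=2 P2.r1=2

missing: P1.r0=0 P2.r0=0 P2.r1=2

outcome vector order: (P1.r0,P2.r0,P2.r1)
TSO: 6 outcomes — {000, 002, 022, 200, 202, 222}
TSO∖claimed = {002}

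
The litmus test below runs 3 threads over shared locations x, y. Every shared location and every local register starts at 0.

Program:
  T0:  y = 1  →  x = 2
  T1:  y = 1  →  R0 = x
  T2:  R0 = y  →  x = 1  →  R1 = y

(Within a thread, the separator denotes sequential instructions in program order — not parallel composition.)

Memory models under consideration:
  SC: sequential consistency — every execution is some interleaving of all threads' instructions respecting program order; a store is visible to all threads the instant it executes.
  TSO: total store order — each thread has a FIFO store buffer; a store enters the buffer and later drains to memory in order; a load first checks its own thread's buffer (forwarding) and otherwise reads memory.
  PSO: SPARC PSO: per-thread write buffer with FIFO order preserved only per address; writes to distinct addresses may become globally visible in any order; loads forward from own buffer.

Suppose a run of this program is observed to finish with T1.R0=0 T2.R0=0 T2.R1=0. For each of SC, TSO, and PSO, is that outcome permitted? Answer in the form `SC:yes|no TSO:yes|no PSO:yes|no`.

SC:no TSO:yes PSO:yes

outcome vector order: (T1.R0,T2.R0,T2.R1)
SC: 8 outcomes — {<0 0 1>; <0 1 1>; <1 0 0>; <1 0 1>; <1 1 1>; <2 0 0>; <2 0 1>; <2 1 1>}
TSO: 9 outcomes — {<0 0 0>; <0 0 1>; <0 1 1>; <1 0 0>; <1 0 1>; <1 1 1>; <2 0 0>; <2 0 1>; <2 1 1>}
PSO: 9 outcomes — {<0 0 0>; <0 0 1>; <0 1 1>; <1 0 0>; <1 0 1>; <1 1 1>; <2 0 0>; <2 0 1>; <2 1 1>}
target <0 0 0> ∈ {TSO,PSO}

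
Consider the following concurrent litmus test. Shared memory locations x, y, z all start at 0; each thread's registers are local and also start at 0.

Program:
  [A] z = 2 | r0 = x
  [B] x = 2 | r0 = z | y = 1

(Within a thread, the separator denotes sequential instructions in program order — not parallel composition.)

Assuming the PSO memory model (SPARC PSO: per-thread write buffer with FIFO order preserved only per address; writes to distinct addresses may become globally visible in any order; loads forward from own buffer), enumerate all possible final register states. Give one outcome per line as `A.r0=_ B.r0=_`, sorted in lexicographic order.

outcome vector order: (A.r0,B.r0)
|PSO outcomes| = 4

A.r0=0 B.r0=0
A.r0=0 B.r0=2
A.r0=2 B.r0=0
A.r0=2 B.r0=2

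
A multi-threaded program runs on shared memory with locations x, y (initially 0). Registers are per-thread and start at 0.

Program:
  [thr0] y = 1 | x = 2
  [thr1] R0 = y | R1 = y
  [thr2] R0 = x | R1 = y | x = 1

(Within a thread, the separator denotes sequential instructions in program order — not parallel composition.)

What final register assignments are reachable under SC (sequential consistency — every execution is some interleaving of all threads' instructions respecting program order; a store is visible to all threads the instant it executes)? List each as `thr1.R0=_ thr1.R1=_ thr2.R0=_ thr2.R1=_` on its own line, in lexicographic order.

thr1.R0=0 thr1.R1=0 thr2.R0=0 thr2.R1=0
thr1.R0=0 thr1.R1=0 thr2.R0=0 thr2.R1=1
thr1.R0=0 thr1.R1=0 thr2.R0=2 thr2.R1=1
thr1.R0=0 thr1.R1=1 thr2.R0=0 thr2.R1=0
thr1.R0=0 thr1.R1=1 thr2.R0=0 thr2.R1=1
thr1.R0=0 thr1.R1=1 thr2.R0=2 thr2.R1=1
thr1.R0=1 thr1.R1=1 thr2.R0=0 thr2.R1=0
thr1.R0=1 thr1.R1=1 thr2.R0=0 thr2.R1=1
thr1.R0=1 thr1.R1=1 thr2.R0=2 thr2.R1=1

outcome vector order: (thr1.R0,thr1.R1,thr2.R0,thr2.R1)
|SC outcomes| = 9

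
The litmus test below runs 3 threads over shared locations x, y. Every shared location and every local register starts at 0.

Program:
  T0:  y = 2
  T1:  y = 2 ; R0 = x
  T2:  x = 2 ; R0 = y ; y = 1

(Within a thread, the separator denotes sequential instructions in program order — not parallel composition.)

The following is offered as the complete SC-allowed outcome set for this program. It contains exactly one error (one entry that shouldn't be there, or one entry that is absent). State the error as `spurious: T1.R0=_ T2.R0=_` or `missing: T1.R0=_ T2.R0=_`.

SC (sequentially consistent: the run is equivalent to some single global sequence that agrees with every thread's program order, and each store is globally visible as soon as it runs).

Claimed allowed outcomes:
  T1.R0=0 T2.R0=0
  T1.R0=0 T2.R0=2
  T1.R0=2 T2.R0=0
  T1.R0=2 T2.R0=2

outcome vector order: (T1.R0,T2.R0)
SC: 3 outcomes — {02; 20; 22}
claimed∖SC = {00}

spurious: T1.R0=0 T2.R0=0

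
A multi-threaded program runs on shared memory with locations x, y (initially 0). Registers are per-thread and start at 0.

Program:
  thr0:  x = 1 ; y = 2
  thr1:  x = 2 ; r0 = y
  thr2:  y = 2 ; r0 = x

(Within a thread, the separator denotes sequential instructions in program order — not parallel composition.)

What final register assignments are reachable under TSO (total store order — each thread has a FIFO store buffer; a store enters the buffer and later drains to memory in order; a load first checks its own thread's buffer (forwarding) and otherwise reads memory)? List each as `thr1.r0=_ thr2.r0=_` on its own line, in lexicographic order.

outcome vector order: (thr1.r0,thr2.r0)
|TSO outcomes| = 6

thr1.r0=0 thr2.r0=0
thr1.r0=0 thr2.r0=1
thr1.r0=0 thr2.r0=2
thr1.r0=2 thr2.r0=0
thr1.r0=2 thr2.r0=1
thr1.r0=2 thr2.r0=2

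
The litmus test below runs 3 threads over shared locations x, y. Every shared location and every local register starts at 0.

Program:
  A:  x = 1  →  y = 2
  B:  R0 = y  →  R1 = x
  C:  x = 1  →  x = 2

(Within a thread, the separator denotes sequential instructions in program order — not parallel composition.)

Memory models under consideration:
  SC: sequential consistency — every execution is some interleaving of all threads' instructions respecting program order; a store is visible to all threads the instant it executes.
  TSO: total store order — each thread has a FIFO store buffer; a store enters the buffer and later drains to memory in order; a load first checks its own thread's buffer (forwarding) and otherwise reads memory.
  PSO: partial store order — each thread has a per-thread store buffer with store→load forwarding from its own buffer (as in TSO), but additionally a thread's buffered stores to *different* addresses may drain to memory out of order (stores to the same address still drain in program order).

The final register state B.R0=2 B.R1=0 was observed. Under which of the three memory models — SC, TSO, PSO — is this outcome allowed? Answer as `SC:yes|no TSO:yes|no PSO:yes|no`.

SC:no TSO:no PSO:yes

outcome vector order: (B.R0,B.R1)
SC (5): <0 0>, <0 1>, <0 2>, <2 1>, <2 2>
TSO (5): <0 0>, <0 1>, <0 2>, <2 1>, <2 2>
PSO (6): <0 0>, <0 1>, <0 2>, <2 0>, <2 1>, <2 2>
target <2 0> ∈ {PSO}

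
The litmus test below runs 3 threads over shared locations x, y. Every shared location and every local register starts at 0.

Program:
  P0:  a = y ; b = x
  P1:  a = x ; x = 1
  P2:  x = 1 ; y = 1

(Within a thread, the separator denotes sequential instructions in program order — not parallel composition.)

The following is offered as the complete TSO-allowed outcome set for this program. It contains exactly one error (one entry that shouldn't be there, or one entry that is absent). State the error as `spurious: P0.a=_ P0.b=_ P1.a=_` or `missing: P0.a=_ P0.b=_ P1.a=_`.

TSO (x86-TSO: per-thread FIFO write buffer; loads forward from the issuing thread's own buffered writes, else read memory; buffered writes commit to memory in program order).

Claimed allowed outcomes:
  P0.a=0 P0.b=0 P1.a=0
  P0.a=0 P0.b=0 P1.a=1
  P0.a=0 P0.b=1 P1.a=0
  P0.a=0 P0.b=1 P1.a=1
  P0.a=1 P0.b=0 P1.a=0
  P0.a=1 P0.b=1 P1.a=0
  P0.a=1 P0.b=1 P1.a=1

outcome vector order: (P0.a,P0.b,P1.a)
under TSO → (0,0,0); (0,0,1); (0,1,0); (0,1,1); (1,1,0); (1,1,1)
claimed∖TSO = {(1,0,0)}

spurious: P0.a=1 P0.b=0 P1.a=0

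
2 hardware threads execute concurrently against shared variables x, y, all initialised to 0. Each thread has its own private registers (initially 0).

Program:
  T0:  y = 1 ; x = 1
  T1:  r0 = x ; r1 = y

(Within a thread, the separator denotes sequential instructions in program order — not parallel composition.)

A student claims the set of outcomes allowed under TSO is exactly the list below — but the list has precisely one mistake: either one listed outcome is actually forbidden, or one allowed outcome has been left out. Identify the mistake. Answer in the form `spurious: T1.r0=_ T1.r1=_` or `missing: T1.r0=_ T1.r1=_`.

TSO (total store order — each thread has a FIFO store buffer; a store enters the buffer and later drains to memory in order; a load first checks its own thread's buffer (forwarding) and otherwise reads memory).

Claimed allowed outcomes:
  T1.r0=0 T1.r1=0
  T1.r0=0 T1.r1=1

missing: T1.r0=1 T1.r1=1

outcome vector order: (T1.r0,T1.r1)
under TSO → 00 01 11
TSO∖claimed = {11}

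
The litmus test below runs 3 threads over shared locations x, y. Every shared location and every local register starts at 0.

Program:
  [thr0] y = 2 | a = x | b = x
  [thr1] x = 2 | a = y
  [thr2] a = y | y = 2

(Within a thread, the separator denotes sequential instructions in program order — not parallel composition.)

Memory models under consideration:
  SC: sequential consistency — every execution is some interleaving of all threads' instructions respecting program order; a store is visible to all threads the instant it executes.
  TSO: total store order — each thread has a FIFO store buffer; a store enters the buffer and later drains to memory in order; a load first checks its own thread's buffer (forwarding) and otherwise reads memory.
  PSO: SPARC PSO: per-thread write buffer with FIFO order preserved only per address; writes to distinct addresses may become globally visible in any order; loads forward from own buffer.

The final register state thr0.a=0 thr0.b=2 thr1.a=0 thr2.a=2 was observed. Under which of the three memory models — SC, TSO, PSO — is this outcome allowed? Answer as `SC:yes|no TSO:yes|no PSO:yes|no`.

SC:no TSO:yes PSO:yes

outcome vector order: (thr0.a,thr0.b,thr1.a,thr2.a)
under SC → (0,0,2,0); (0,0,2,2); (0,2,2,0); (0,2,2,2); (2,2,0,0); (2,2,0,2); (2,2,2,0); (2,2,2,2)
under TSO → (0,0,0,0); (0,0,0,2); (0,0,2,0); (0,0,2,2); (0,2,0,0); (0,2,0,2); (0,2,2,0); (0,2,2,2); (2,2,0,0); (2,2,0,2); (2,2,2,0); (2,2,2,2)
under PSO → (0,0,0,0); (0,0,0,2); (0,0,2,0); (0,0,2,2); (0,2,0,0); (0,2,0,2); (0,2,2,0); (0,2,2,2); (2,2,0,0); (2,2,0,2); (2,2,2,0); (2,2,2,2)
target (0,2,0,2) ∈ {TSO,PSO}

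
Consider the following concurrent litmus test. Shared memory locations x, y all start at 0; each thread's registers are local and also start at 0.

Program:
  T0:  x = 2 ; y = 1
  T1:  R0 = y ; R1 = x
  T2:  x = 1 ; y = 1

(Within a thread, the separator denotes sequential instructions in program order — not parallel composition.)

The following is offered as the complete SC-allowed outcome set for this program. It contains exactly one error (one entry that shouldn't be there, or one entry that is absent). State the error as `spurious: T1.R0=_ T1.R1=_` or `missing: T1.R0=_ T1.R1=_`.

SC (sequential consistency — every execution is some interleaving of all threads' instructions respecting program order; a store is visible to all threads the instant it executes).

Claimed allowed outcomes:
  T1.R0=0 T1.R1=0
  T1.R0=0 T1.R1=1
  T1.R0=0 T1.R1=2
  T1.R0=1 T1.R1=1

missing: T1.R0=1 T1.R1=2

outcome vector order: (T1.R0,T1.R1)
under SC → 0/0, 0/1, 0/2, 1/1, 1/2
SC∖claimed = {1/2}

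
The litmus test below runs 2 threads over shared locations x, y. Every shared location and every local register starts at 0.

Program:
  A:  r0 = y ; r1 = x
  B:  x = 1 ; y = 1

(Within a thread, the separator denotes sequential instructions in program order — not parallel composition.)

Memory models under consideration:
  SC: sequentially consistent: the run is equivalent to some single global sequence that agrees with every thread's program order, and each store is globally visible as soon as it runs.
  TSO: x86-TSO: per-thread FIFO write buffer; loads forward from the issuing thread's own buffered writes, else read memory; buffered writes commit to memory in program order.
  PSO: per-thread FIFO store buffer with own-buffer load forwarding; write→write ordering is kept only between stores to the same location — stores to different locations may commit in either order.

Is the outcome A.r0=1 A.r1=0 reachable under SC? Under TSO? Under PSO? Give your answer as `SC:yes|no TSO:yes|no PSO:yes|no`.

outcome vector order: (A.r0,A.r1)
SC (3): 0/0; 0/1; 1/1
TSO (3): 0/0; 0/1; 1/1
PSO (4): 0/0; 0/1; 1/0; 1/1
target 1/0 ∈ {PSO}

SC:no TSO:no PSO:yes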